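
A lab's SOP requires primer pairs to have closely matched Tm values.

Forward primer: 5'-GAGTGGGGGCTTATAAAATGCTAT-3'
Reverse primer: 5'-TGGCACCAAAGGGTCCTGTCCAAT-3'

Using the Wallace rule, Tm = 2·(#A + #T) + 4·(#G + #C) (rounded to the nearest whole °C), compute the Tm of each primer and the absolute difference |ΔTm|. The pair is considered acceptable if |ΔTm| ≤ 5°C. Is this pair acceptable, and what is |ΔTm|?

|ΔTm| = 6°C; the pair is not acceptable.

Forward: A=7 T=7 G=8 C=2 → Tm = 2·14 + 4·10 = 68°C.
Reverse: A=6 T=5 G=6 C=7 → Tm = 2·11 + 4·13 = 74°C.
|ΔTm| = |68 − 74| = 6°C, > 5°C.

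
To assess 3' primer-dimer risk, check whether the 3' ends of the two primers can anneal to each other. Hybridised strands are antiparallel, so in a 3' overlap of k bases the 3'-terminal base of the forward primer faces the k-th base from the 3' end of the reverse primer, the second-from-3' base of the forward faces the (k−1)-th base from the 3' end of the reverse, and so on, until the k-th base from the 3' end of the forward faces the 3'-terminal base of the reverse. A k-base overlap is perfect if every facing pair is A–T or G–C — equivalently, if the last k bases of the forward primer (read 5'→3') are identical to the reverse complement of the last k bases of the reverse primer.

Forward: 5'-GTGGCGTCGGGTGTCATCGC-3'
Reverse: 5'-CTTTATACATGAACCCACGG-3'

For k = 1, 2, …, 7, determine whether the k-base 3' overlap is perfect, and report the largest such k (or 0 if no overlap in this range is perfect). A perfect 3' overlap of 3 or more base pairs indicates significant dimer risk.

Longest perfect overlap: 1 complementary base pair; below the dimer-risk threshold (threshold 3).

Last 7 bases (5'→3') — forward …TCATCGC, reverse …CCCACGG.
Reverse complement of the reverse primer's last 7 bases: CCGTGGG; its first k bases are the reverse complement of the reverse primer's last k bases, so a perfect k-base overlap needs the forward primer's last k bases to equal them.
Comparing (forward last k vs required): k=1: C vs C ✓; k=2: GC vs CC ✗; k=3: CGC vs CCG ✗; k=4: TCGC vs CCGT ✗; k=5: ATCGC vs CCGTG ✗; k=6: CATCGC vs CCGTGG ✗; k=7: TCATCGC vs CCGTGGG ✗.
Only k = 1 is perfect, so the longest perfect 3' overlap is 1.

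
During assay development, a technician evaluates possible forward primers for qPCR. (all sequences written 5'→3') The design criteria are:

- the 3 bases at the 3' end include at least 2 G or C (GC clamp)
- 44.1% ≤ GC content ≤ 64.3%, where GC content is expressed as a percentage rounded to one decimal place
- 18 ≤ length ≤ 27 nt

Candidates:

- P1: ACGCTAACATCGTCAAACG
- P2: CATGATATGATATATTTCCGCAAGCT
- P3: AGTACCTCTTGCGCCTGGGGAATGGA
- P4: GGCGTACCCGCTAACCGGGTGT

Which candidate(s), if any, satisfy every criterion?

P1 and P3.

P1 (19 nt, A=7 T=3 G=3 C=6): 3' end ACG has 2 G/C ✓; GC 9/19 = 47.4% ✓; length 19 ✓ — passes.
P2 (26 nt, A=8 T=9 G=4 C=5): 3' end GCT has 2 G/C ✓; GC 9/26 = 34.6%, outside 44.1–64.3% ✗; length 26 ✓ — fails.
P3 (26 nt, A=5 T=6 G=9 C=6): 3' end GGA has 2 G/C ✓; GC 15/26 = 57.7% ✓; length 26 ✓ — passes.
P4 (22 nt, A=3 T=4 G=8 C=7): 3' end TGT has 1 G/C, need ≥2 ✗; GC 15/22 = 68.2%, outside 44.1–64.3% ✗; length 22 ✓ — fails.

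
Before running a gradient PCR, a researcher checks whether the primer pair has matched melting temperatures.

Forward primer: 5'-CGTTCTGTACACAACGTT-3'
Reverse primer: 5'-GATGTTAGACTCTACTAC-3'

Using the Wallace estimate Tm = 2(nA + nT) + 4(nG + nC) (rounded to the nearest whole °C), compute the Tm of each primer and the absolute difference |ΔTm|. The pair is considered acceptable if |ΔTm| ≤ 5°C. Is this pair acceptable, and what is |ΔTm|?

Forward: A=4 T=6 G=3 C=5 → Tm = 2·10 + 4·8 = 52°C.
Reverse: A=5 T=6 G=3 C=4 → Tm = 2·11 + 4·7 = 50°C.
|ΔTm| = |52 − 50| = 2°C, ≤ 5°C.

|ΔTm| = 2°C; the pair is acceptable.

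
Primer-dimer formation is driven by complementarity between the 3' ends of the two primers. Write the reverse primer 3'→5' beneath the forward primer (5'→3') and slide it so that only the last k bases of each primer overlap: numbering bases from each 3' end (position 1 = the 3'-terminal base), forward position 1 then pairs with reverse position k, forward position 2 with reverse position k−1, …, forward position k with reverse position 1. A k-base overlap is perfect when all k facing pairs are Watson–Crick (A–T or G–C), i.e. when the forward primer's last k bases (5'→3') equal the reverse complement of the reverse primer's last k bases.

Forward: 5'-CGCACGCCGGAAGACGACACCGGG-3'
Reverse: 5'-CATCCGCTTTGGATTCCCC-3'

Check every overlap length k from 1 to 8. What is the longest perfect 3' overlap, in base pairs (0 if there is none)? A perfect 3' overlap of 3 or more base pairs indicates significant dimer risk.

Longest perfect overlap: 3 complementary base pairs; significant dimer risk (threshold 3).

Last 8 bases (5'→3') — forward …ACACCGGG, reverse …GATTCCCC.
Reverse complement of the reverse primer's last 8 bases: GGGGAATC; its first k bases are the reverse complement of the reverse primer's last k bases, so a perfect k-base overlap needs the forward primer's last k bases to equal them.
Comparing (forward last k vs required): k=1: G vs G ✓; k=2: GG vs GG ✓; k=3: GGG vs GGG ✓; k=4: CGGG vs GGGG ✗; k=5: CCGGG vs GGGGA ✗; k=6: ACCGGG vs GGGGAA ✗; k=7: CACCGGG vs GGGGAAT ✗; k=8: ACACCGGG vs GGGGAATC ✗.
Perfect overlaps at k = 1, 2, 3; the largest is 3.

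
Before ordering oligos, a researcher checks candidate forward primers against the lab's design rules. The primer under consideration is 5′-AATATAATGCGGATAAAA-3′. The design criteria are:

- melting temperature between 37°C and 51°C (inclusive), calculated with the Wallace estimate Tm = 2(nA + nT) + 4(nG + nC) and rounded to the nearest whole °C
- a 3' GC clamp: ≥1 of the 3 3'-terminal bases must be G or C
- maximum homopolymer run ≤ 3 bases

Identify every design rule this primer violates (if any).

Base counts: A=10, T=4, G=3, C=1 (length 18).
Tm: Tm = 2·14 + 4·4 = 44°C ✓
GC clamp: 3' end AAA has 0 G/C, need ≥1 ✗
homopolymer run: longest run = 4, exceeds 3 ✗

Fails: GC clamp, homopolymer run.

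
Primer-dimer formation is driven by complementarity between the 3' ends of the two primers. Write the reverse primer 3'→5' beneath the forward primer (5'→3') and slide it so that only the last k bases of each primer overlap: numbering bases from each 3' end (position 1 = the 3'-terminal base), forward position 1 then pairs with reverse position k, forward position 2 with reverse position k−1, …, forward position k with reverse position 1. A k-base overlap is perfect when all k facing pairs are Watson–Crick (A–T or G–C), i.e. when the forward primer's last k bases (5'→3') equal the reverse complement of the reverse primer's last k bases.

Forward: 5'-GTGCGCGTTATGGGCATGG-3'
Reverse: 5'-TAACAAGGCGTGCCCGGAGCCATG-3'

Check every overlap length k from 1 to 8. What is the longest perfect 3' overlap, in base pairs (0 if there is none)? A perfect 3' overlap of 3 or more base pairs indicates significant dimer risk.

Last 8 bases (5'→3') — forward …GGGCATGG, reverse …GAGCCATG.
Reverse complement of the reverse primer's last 8 bases: CATGGCTC; its first k bases are the reverse complement of the reverse primer's last k bases, so a perfect k-base overlap needs the forward primer's last k bases to equal them.
Comparing (forward last k vs required): k=1: G vs C ✗; k=2: GG vs CA ✗; k=3: TGG vs CAT ✗; k=4: ATGG vs CATG ✗; k=5: CATGG vs CATGG ✓; k=6: GCATGG vs CATGGC ✗; k=7: GGCATGG vs CATGGCT ✗; k=8: GGGCATGG vs CATGGCTC ✗.
Only k = 5 is perfect, so the longest perfect 3' overlap is 5.

Longest perfect overlap: 5 complementary base pairs; significant dimer risk (threshold 3).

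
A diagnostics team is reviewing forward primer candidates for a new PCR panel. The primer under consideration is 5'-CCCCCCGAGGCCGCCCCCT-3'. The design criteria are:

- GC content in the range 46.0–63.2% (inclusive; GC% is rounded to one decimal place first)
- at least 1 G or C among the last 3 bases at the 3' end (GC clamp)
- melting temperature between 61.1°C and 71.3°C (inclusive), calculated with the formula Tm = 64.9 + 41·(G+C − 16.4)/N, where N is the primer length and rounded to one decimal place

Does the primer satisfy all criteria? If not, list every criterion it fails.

Fails: GC content.

Base counts: A=1, T=1, G=4, C=13 (length 19).
GC content: GC 17/19 = 89.5%, outside 46.0–63.2% ✗
GC clamp: 3' end CCT has 2 G/C ✓
Tm: Tm = 64.9 + 41·(17 − 16.4)/19 = 66.2°C ✓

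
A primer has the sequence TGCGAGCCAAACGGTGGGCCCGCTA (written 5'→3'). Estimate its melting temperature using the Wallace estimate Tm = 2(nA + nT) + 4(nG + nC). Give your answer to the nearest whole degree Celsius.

84°C

Base counts: A=5, T=3, G=9, C=8 (length 25).
Tm = 2·(5+3) + 4·(9+8) = 2·8 + 4·17 = 16 + 68 = 84°C.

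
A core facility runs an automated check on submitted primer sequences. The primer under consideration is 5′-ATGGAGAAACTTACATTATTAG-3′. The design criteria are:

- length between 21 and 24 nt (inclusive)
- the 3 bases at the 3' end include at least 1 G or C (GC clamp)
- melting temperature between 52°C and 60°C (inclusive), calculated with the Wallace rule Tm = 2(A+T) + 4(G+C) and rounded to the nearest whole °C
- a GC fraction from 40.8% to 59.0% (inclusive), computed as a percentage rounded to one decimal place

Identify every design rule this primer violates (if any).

Base counts: A=9, T=7, G=4, C=2 (length 22).
length: length 22 ✓
GC clamp: 3' end TAG has 1 G/C ✓
Tm: Tm = 2·16 + 4·6 = 56°C ✓
GC content: GC 6/22 = 27.3%, outside 40.8–59.0% ✗

Fails: GC content.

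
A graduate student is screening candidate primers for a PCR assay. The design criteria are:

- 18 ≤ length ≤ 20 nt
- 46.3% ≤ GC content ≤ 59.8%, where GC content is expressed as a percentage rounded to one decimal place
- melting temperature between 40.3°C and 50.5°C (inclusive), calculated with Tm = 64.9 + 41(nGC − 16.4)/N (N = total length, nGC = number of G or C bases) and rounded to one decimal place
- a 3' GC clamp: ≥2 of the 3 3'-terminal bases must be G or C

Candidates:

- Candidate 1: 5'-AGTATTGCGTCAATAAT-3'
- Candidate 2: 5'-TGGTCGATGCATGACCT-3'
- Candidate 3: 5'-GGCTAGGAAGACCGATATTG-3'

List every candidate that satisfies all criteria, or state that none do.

Candidate 1 (17 nt, A=6 T=6 G=3 C=2): length 17, outside 18–20 ✗; GC 5/17 = 29.4%, outside 46.3–59.8% ✗; Tm = 64.9 + 41·(5 − 16.4)/17 = 37.4°C, outside 40.3–50.5°C ✗; 3' end AAT has 0 G/C, need ≥2 ✗ — fails.
Candidate 2 (17 nt, A=3 T=5 G=5 C=4): length 17, outside 18–20 ✗; GC 9/17 = 52.9% ✓; Tm = 64.9 + 41·(9 − 16.4)/17 = 47.1°C ✓; 3' end CCT has 2 G/C ✓ — fails.
Candidate 3 (20 nt, A=6 T=4 G=7 C=3): length 20 ✓; GC 10/20 = 50.0% ✓; Tm = 64.9 + 41·(10 − 16.4)/20 = 51.8°C, outside 40.3–50.5°C ✗; 3' end TTG has 1 G/C, need ≥2 ✗ — fails.

None of the candidates satisfy all criteria.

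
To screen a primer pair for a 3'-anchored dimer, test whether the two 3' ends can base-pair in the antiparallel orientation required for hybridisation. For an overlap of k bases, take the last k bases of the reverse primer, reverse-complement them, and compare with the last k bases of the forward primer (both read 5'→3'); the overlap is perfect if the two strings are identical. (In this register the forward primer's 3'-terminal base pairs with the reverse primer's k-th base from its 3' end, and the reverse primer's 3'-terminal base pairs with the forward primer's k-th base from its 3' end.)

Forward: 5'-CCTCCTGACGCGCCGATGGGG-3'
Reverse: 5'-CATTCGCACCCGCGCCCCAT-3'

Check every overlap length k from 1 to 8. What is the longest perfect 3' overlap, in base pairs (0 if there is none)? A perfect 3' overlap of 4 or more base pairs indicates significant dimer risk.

Last 8 bases (5'→3') — forward …CGATGGGG, reverse …CGCCCCAT.
Reverse complement of the reverse primer's last 8 bases: ATGGGGCG; its first k bases are the reverse complement of the reverse primer's last k bases, so a perfect k-base overlap needs the forward primer's last k bases to equal them.
Comparing (forward last k vs required): k=1: G vs A ✗; k=2: GG vs AT ✗; k=3: GGG vs ATG ✗; k=4: GGGG vs ATGG ✗; k=5: TGGGG vs ATGGG ✗; k=6: ATGGGG vs ATGGGG ✓; k=7: GATGGGG vs ATGGGGC ✗; k=8: CGATGGGG vs ATGGGGCG ✗.
Only k = 6 is perfect, so the longest perfect 3' overlap is 6.

Longest perfect overlap: 6 complementary base pairs; significant dimer risk (threshold 4).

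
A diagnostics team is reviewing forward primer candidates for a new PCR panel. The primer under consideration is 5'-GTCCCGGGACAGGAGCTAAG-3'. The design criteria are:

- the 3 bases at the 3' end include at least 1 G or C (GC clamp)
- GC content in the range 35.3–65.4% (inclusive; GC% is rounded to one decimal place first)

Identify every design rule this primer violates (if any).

Base counts: A=5, T=2, G=8, C=5 (length 20).
GC clamp: 3' end AAG has 1 G/C ✓
GC content: GC 13/20 = 65.0% ✓

Meets all criteria.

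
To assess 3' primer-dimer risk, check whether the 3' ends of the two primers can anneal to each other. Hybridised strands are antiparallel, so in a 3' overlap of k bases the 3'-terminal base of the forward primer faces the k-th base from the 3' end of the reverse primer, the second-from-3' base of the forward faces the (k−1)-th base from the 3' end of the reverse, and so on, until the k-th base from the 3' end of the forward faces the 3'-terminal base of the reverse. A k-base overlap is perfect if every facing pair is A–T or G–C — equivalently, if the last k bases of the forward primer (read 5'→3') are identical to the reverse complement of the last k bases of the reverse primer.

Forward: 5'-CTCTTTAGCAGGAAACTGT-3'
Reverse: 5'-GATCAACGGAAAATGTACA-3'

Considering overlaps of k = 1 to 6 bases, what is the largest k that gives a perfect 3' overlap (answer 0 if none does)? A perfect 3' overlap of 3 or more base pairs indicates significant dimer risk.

Last 6 bases (5'→3') — forward …AACTGT, reverse …TGTACA.
Reverse complement of the reverse primer's last 6 bases: TGTACA; its first k bases are the reverse complement of the reverse primer's last k bases, so a perfect k-base overlap needs the forward primer's last k bases to equal them.
Comparing (forward last k vs required): k=1: T vs T ✓; k=2: GT vs TG ✗; k=3: TGT vs TGT ✓; k=4: CTGT vs TGTA ✗; k=5: ACTGT vs TGTAC ✗; k=6: AACTGT vs TGTACA ✗.
Perfect overlaps at k = 1, 3; the largest is 3.

Longest perfect overlap: 3 complementary base pairs; significant dimer risk (threshold 3).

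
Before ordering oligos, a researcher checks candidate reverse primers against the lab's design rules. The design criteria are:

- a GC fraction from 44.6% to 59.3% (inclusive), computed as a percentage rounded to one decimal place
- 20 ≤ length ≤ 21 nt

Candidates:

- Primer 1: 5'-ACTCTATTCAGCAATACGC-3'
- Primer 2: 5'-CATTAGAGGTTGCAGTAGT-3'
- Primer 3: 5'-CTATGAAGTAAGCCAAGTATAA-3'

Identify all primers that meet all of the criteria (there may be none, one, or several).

Primer 1 (19 nt, A=6 T=5 G=2 C=6): GC 8/19 = 42.1%, outside 44.6–59.3% ✗; length 19, outside 20–21 ✗ — fails.
Primer 2 (19 nt, A=5 T=6 G=6 C=2): GC 8/19 = 42.1%, outside 44.6–59.3% ✗; length 19, outside 20–21 ✗ — fails.
Primer 3 (22 nt, A=10 T=5 G=4 C=3): GC 7/22 = 31.8%, outside 44.6–59.3% ✗; length 22, outside 20–21 ✗ — fails.

None of the candidates satisfy all criteria.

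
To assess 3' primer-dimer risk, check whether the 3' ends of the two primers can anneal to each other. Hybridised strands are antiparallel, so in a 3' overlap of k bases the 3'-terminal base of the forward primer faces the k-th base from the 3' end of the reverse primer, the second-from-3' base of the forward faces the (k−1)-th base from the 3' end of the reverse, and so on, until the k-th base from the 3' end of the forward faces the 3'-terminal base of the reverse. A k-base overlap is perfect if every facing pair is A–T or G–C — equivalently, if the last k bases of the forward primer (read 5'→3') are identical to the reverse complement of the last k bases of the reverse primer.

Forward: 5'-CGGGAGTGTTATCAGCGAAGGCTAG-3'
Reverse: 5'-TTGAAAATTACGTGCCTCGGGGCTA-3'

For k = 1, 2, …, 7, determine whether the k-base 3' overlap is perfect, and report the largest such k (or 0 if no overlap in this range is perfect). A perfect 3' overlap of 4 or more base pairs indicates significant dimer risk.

Longest perfect overlap: 3 complementary base pairs; below the dimer-risk threshold (threshold 4).

Last 7 bases (5'→3') — forward …AGGCTAG, reverse …GGGGCTA.
Reverse complement of the reverse primer's last 7 bases: TAGCCCC; its first k bases are the reverse complement of the reverse primer's last k bases, so a perfect k-base overlap needs the forward primer's last k bases to equal them.
Comparing (forward last k vs required): k=1: G vs T ✗; k=2: AG vs TA ✗; k=3: TAG vs TAG ✓; k=4: CTAG vs TAGC ✗; k=5: GCTAG vs TAGCC ✗; k=6: GGCTAG vs TAGCCC ✗; k=7: AGGCTAG vs TAGCCCC ✗.
Only k = 3 is perfect, so the longest perfect 3' overlap is 3.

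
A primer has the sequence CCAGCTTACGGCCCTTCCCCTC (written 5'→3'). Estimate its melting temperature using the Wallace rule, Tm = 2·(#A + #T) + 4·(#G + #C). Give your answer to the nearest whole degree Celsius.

74°C

Base counts: A=2, T=5, G=3, C=12 (length 22).
Tm = 2·(2+5) + 4·(3+12) = 2·7 + 4·15 = 14 + 60 = 74°C.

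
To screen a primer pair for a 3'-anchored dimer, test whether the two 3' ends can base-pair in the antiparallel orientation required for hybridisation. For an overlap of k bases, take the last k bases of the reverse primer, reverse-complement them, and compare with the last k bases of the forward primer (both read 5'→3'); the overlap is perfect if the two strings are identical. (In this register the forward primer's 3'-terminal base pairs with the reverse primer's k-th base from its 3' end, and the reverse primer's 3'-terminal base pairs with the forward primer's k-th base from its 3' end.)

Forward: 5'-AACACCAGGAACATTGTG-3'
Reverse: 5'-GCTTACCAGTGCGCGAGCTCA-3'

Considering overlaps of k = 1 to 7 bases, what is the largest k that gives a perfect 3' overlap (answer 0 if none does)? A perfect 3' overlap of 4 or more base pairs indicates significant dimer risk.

Longest perfect overlap: 2 complementary base pairs; below the dimer-risk threshold (threshold 4).

Last 7 bases (5'→3') — forward …CATTGTG, reverse …GAGCTCA.
Reverse complement of the reverse primer's last 7 bases: TGAGCTC; its first k bases are the reverse complement of the reverse primer's last k bases, so a perfect k-base overlap needs the forward primer's last k bases to equal them.
Comparing (forward last k vs required): k=1: G vs T ✗; k=2: TG vs TG ✓; k=3: GTG vs TGA ✗; k=4: TGTG vs TGAG ✗; k=5: TTGTG vs TGAGC ✗; k=6: ATTGTG vs TGAGCT ✗; k=7: CATTGTG vs TGAGCTC ✗.
Only k = 2 is perfect, so the longest perfect 3' overlap is 2.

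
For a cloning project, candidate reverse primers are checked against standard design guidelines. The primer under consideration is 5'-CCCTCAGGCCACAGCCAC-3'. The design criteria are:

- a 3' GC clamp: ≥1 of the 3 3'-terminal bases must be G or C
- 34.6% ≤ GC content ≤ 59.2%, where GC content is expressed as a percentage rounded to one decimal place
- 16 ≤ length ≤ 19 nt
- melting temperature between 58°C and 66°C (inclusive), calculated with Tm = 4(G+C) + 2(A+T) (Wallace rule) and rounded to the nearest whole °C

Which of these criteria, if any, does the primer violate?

Base counts: A=4, T=1, G=3, C=10 (length 18).
GC clamp: 3' end CAC has 2 G/C ✓
GC content: GC 13/18 = 72.2%, outside 34.6–59.2% ✗
length: length 18 ✓
Tm: Tm = 2·5 + 4·13 = 62°C ✓

Fails: GC content.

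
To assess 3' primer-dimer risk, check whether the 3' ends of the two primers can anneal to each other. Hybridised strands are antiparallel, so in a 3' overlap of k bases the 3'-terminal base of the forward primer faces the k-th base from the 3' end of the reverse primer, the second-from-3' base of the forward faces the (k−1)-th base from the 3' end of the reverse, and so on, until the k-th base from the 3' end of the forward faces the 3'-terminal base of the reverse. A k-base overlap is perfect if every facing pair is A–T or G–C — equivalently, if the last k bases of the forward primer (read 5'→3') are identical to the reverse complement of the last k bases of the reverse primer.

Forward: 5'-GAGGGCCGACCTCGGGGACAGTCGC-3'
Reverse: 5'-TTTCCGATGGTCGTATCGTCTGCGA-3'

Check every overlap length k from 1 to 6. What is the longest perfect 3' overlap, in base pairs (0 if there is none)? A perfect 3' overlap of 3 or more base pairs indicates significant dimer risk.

Last 6 bases (5'→3') — forward …AGTCGC, reverse …CTGCGA.
Reverse complement of the reverse primer's last 6 bases: TCGCAG; its first k bases are the reverse complement of the reverse primer's last k bases, so a perfect k-base overlap needs the forward primer's last k bases to equal them.
Comparing (forward last k vs required): k=1: C vs T ✗; k=2: GC vs TC ✗; k=3: CGC vs TCG ✗; k=4: TCGC vs TCGC ✓; k=5: GTCGC vs TCGCA ✗; k=6: AGTCGC vs TCGCAG ✗.
Only k = 4 is perfect, so the longest perfect 3' overlap is 4.

Longest perfect overlap: 4 complementary base pairs; significant dimer risk (threshold 3).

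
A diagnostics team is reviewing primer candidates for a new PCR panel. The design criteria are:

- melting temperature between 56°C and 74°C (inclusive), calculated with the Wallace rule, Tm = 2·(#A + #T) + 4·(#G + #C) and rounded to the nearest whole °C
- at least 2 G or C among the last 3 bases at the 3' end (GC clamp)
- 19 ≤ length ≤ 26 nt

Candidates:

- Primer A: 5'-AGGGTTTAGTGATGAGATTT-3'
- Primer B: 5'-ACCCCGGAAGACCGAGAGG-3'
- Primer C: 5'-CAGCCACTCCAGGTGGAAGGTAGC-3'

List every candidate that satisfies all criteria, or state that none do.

Primer A (20 nt, A=5 T=8 G=7 C=0): Tm = 2·13 + 4·7 = 54°C, outside 56–74°C ✗; 3' end TTT has 0 G/C, need ≥2 ✗; length 20 ✓ — fails.
Primer B (19 nt, A=6 T=0 G=7 C=6): Tm = 2·6 + 4·13 = 64°C ✓; 3' end AGG has 2 G/C ✓; length 19 ✓ — passes.
Primer C (24 nt, A=6 T=3 G=8 C=7): Tm = 2·9 + 4·15 = 78°C, outside 56–74°C ✗; 3' end AGC has 2 G/C ✓; length 24 ✓ — fails.

Primer B only.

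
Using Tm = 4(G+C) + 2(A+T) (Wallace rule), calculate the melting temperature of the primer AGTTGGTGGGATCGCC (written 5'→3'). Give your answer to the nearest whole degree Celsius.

52°C

Base counts: A=2, T=4, G=7, C=3 (length 16).
Tm = 2·(2+4) + 4·(7+3) = 2·6 + 4·10 = 12 + 40 = 52°C.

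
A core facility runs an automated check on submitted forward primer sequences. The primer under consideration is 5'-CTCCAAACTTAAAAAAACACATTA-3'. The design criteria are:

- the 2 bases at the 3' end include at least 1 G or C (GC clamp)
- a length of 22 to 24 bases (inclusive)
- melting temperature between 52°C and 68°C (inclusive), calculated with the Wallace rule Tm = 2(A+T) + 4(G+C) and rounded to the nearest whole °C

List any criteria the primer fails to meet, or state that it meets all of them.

Fails: GC clamp.

Base counts: A=13, T=5, G=0, C=6 (length 24).
GC clamp: 3' end TA has 0 G/C, need ≥1 ✗
length: length 24 ✓
Tm: Tm = 2·18 + 4·6 = 60°C ✓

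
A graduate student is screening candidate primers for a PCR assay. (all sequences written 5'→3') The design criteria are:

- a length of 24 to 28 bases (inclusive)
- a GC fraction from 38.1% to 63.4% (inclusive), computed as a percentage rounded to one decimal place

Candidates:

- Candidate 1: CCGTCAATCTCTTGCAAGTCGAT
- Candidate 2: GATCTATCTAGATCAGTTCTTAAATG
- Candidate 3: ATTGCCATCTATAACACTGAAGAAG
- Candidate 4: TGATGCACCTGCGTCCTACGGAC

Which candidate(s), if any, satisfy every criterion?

None of the candidates satisfy all criteria.

Candidate 1 (23 nt, A=5 T=7 G=4 C=7): length 23, outside 24–28 ✗; GC 11/23 = 47.8% ✓ — fails.
Candidate 2 (26 nt, A=8 T=10 G=4 C=4): length 26 ✓; GC 8/26 = 30.8%, outside 38.1–63.4% ✗ — fails.
Candidate 3 (25 nt, A=10 T=6 G=4 C=5): length 25 ✓; GC 9/25 = 36.0%, outside 38.1–63.4% ✗ — fails.
Candidate 4 (23 nt, A=4 T=5 G=6 C=8): length 23, outside 24–28 ✗; GC 14/23 = 60.9% ✓ — fails.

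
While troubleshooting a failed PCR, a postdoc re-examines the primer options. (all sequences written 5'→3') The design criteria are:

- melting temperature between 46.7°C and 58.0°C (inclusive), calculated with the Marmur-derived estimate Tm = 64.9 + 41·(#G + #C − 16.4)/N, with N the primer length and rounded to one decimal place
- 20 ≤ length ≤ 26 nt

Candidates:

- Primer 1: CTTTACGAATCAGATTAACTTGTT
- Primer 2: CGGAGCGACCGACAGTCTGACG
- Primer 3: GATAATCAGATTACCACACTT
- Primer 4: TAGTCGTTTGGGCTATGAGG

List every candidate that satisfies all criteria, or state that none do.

Primer 1 and Primer 4.

Primer 1 (24 nt, A=7 T=10 G=3 C=4): Tm = 64.9 + 41·(7 − 16.4)/24 = 48.8°C ✓; length 24 ✓ — passes.
Primer 2 (22 nt, A=5 T=2 G=8 C=7): Tm = 64.9 + 41·(15 − 16.4)/22 = 62.3°C, outside 46.7–58.0°C ✗; length 22 ✓ — fails.
Primer 3 (21 nt, A=8 T=6 G=2 C=5): Tm = 64.9 + 41·(7 − 16.4)/21 = 46.5°C, outside 46.7–58.0°C ✗; length 21 ✓ — fails.
Primer 4 (20 nt, A=3 T=7 G=8 C=2): Tm = 64.9 + 41·(10 − 16.4)/20 = 51.8°C ✓; length 20 ✓ — passes.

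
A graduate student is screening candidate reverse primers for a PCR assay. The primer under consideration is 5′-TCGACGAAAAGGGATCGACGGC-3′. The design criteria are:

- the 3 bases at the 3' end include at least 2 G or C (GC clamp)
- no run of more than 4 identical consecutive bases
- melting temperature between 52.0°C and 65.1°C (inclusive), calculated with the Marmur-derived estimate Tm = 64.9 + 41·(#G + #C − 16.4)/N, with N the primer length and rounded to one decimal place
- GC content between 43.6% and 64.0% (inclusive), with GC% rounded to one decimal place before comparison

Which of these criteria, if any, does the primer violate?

Base counts: A=7, T=2, G=8, C=5 (length 22).
GC clamp: 3' end GGC has 3 G/C ✓
homopolymer run: longest run = 4 ✓
Tm: Tm = 64.9 + 41·(13 − 16.4)/22 = 58.6°C ✓
GC content: GC 13/22 = 59.1% ✓

Meets all criteria.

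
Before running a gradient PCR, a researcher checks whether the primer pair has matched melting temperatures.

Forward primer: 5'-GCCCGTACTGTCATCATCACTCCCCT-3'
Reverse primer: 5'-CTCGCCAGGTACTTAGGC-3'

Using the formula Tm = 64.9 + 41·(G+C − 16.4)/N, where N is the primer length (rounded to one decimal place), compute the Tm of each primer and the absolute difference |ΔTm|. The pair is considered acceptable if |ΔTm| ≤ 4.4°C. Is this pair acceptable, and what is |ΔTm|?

|ΔTm| = 10.1°C; the pair is not acceptable.

Forward: G+C = 15, N = 26 → Tm = 64.9 + 41·(15 − 16.4)/26 = 62.7°C.
Reverse: G+C = 11, N = 18 → Tm = 64.9 + 41·(11 − 16.4)/18 = 52.6°C.
|ΔTm| = |62.7 − 52.6| = 10.1°C, > 4.4°C.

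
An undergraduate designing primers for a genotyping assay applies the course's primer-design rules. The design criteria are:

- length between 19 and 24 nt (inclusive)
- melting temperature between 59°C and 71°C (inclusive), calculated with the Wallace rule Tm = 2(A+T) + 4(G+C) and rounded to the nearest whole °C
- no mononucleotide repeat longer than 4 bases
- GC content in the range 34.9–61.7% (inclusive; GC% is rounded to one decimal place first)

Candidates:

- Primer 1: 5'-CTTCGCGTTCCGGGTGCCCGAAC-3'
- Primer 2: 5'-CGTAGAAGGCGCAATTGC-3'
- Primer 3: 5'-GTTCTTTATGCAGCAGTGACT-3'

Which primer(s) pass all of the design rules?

Primer 1 (23 nt, A=2 T=5 G=7 C=9): length 23 ✓; Tm = 2·7 + 4·16 = 78°C, outside 59–71°C ✗; longest run = 3 ✓; GC 16/23 = 69.6%, outside 34.9–61.7% ✗ — fails.
Primer 2 (18 nt, A=5 T=3 G=6 C=4): length 18, outside 19–24 ✗; Tm = 2·8 + 4·10 = 56°C, outside 59–71°C ✗; longest run = 2 ✓; GC 10/18 = 55.6% ✓ — fails.
Primer 3 (21 nt, A=4 T=8 G=5 C=4): length 21 ✓; Tm = 2·12 + 4·9 = 60°C ✓; longest run = 3 ✓; GC 9/21 = 42.9% ✓ — passes.

Primer 3 only.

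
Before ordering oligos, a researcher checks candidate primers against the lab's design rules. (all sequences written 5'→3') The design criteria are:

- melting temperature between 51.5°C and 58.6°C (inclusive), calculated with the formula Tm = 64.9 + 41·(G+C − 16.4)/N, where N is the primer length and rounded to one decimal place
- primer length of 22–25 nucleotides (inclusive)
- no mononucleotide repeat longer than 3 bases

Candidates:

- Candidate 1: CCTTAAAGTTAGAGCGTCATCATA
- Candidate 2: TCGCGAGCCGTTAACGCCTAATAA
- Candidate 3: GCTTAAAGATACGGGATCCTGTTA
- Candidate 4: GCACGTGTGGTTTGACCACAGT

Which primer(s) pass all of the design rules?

Candidate 1, Candidate 2, Candidate 3 and Candidate 4.

Candidate 1 (24 nt, A=8 T=7 G=4 C=5): Tm = 64.9 + 41·(9 − 16.4)/24 = 52.3°C ✓; length 24 ✓; longest run = 3 ✓ — passes.
Candidate 2 (24 nt, A=7 T=5 G=5 C=7): Tm = 64.9 + 41·(12 − 16.4)/24 = 57.4°C ✓; length 24 ✓; longest run = 2 ✓ — passes.
Candidate 3 (24 nt, A=7 T=7 G=6 C=4): Tm = 64.9 + 41·(10 − 16.4)/24 = 54.0°C ✓; length 24 ✓; longest run = 3 ✓ — passes.
Candidate 4 (22 nt, A=4 T=6 G=7 C=5): Tm = 64.9 + 41·(12 − 16.4)/22 = 56.7°C ✓; length 22 ✓; longest run = 3 ✓ — passes.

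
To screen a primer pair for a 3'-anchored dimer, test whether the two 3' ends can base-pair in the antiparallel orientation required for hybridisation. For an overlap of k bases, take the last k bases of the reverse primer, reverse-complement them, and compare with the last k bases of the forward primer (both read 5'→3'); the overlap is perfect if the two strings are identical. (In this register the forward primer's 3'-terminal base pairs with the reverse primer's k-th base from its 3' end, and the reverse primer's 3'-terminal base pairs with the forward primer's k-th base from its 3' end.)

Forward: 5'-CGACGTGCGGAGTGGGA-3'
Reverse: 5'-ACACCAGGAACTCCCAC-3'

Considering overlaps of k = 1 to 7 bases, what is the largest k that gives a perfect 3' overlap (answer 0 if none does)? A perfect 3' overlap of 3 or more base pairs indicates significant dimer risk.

Last 7 bases (5'→3') — forward …AGTGGGA, reverse …CTCCCAC.
Reverse complement of the reverse primer's last 7 bases: GTGGGAG; its first k bases are the reverse complement of the reverse primer's last k bases, so a perfect k-base overlap needs the forward primer's last k bases to equal them.
Comparing (forward last k vs required): k=1: A vs G ✗; k=2: GA vs GT ✗; k=3: GGA vs GTG ✗; k=4: GGGA vs GTGG ✗; k=5: TGGGA vs GTGGG ✗; k=6: GTGGGA vs GTGGGA ✓; k=7: AGTGGGA vs GTGGGAG ✗.
Only k = 6 is perfect, so the longest perfect 3' overlap is 6.

Longest perfect overlap: 6 complementary base pairs; significant dimer risk (threshold 3).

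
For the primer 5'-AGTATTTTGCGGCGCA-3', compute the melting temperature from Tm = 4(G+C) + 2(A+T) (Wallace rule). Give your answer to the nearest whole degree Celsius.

Base counts: A=3, T=5, G=5, C=3 (length 16).
Tm = 2·(3+5) + 4·(5+3) = 2·8 + 4·8 = 16 + 32 = 48°C.

48°C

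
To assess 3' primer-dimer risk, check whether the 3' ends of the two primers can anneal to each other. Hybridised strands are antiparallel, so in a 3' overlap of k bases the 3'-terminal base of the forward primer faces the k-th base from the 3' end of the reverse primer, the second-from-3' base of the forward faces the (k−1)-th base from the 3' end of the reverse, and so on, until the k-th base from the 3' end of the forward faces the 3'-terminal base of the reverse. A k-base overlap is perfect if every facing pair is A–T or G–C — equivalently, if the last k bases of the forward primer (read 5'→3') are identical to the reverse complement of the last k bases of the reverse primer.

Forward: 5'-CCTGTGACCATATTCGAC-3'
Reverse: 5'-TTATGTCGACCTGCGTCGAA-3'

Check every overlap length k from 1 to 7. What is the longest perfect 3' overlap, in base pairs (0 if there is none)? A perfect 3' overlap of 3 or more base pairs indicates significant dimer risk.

Last 7 bases (5'→3') — forward …ATTCGAC, reverse …CGTCGAA.
Reverse complement of the reverse primer's last 7 bases: TTCGACG; its first k bases are the reverse complement of the reverse primer's last k bases, so a perfect k-base overlap needs the forward primer's last k bases to equal them.
Comparing (forward last k vs required): k=1: C vs T ✗; k=2: AC vs TT ✗; k=3: GAC vs TTC ✗; k=4: CGAC vs TTCG ✗; k=5: TCGAC vs TTCGA ✗; k=6: TTCGAC vs TTCGAC ✓; k=7: ATTCGAC vs TTCGACG ✗.
Only k = 6 is perfect, so the longest perfect 3' overlap is 6.

Longest perfect overlap: 6 complementary base pairs; significant dimer risk (threshold 3).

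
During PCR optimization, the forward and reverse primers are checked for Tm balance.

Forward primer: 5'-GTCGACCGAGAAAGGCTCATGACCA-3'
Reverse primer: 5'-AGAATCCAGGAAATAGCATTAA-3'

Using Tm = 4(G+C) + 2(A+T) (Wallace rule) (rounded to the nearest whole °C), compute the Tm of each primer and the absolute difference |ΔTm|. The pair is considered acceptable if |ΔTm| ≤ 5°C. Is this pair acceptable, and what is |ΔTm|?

|ΔTm| = 20°C; the pair is not acceptable.

Forward: A=8 T=3 G=7 C=7 → Tm = 2·11 + 4·14 = 78°C.
Reverse: A=11 T=4 G=4 C=3 → Tm = 2·15 + 4·7 = 58°C.
|ΔTm| = |78 − 58| = 20°C, > 5°C.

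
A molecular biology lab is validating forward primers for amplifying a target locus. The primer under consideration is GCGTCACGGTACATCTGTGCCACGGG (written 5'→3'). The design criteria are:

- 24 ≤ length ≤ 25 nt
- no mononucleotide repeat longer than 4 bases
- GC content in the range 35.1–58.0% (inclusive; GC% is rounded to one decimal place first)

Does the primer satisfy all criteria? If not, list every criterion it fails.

Fails: length, GC content.

Base counts: A=4, T=5, G=9, C=8 (length 26).
length: length 26, outside 24–25 ✗
homopolymer run: longest run = 3 ✓
GC content: GC 17/26 = 65.4%, outside 35.1–58.0% ✗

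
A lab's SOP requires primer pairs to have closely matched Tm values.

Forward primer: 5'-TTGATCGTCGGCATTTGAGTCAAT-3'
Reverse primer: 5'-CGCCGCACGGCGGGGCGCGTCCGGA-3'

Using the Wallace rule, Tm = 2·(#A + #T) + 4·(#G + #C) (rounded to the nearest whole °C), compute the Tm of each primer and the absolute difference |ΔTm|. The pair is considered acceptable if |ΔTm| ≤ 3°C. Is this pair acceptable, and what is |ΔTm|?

Forward: A=5 T=9 G=6 C=4 → Tm = 2·14 + 4·10 = 68°C.
Reverse: A=2 T=1 G=12 C=10 → Tm = 2·3 + 4·22 = 94°C.
|ΔTm| = |68 − 94| = 26°C, > 3°C.

|ΔTm| = 26°C; the pair is not acceptable.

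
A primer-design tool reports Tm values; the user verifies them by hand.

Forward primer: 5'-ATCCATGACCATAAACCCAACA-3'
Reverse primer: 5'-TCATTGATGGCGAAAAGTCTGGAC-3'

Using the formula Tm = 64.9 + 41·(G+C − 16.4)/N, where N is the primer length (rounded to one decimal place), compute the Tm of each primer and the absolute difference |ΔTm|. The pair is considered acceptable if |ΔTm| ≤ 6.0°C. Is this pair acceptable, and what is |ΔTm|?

|ΔTm| = 4.6°C; the pair is acceptable.

Forward: G+C = 9, N = 22 → Tm = 64.9 + 41·(9 − 16.4)/22 = 51.1°C.
Reverse: G+C = 11, N = 24 → Tm = 64.9 + 41·(11 − 16.4)/24 = 55.7°C.
|ΔTm| = |51.1 − 55.7| = 4.6°C, ≤ 6.0°C.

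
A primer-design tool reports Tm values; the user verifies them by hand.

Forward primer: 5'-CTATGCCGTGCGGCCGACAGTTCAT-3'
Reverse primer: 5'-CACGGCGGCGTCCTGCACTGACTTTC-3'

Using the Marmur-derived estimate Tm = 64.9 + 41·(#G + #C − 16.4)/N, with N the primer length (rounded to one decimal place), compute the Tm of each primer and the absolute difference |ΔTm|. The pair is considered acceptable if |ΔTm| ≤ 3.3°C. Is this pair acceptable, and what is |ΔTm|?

Forward: G+C = 15, N = 25 → Tm = 64.9 + 41·(15 − 16.4)/25 = 62.6°C.
Reverse: G+C = 17, N = 26 → Tm = 64.9 + 41·(17 − 16.4)/26 = 65.8°C.
|ΔTm| = |62.6 − 65.8| = 3.2°C, ≤ 3.3°C.

|ΔTm| = 3.2°C; the pair is acceptable.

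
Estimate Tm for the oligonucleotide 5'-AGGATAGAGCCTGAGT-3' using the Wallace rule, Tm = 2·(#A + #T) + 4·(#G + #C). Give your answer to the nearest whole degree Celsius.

48°C

Base counts: A=5, T=3, G=6, C=2 (length 16).
Tm = 2·(5+3) + 4·(6+2) = 2·8 + 4·8 = 16 + 32 = 48°C.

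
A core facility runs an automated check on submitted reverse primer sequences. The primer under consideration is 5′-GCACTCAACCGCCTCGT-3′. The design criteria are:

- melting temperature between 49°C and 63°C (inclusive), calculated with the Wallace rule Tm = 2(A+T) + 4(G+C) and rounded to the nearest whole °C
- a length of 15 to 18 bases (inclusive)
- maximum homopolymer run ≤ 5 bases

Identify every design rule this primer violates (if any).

Meets all criteria.

Base counts: A=3, T=3, G=3, C=8 (length 17).
Tm: Tm = 2·6 + 4·11 = 56°C ✓
length: length 17 ✓
homopolymer run: longest run = 2 ✓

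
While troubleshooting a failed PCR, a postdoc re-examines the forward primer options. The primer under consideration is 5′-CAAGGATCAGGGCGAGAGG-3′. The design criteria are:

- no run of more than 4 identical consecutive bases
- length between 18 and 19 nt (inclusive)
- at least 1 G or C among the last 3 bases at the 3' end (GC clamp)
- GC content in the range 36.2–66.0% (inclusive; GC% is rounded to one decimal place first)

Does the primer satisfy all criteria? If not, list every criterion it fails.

Base counts: A=6, T=1, G=9, C=3 (length 19).
homopolymer run: longest run = 3 ✓
length: length 19 ✓
GC clamp: 3' end AGG has 2 G/C ✓
GC content: GC 12/19 = 63.2% ✓

Meets all criteria.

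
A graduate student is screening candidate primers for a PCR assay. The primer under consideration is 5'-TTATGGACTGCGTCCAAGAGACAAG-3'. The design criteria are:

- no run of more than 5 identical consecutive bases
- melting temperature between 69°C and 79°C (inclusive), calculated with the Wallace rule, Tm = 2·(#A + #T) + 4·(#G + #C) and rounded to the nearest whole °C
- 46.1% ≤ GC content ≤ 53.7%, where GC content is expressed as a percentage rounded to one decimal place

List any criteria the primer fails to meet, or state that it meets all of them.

Base counts: A=8, T=5, G=7, C=5 (length 25).
homopolymer run: longest run = 2 ✓
Tm: Tm = 2·13 + 4·12 = 74°C ✓
GC content: GC 12/25 = 48.0% ✓

Meets all criteria.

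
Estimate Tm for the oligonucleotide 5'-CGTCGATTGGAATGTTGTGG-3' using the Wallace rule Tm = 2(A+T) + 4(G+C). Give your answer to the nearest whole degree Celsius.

60°C

Base counts: A=3, T=7, G=8, C=2 (length 20).
Tm = 2·(3+7) + 4·(8+2) = 2·10 + 4·10 = 20 + 40 = 60°C.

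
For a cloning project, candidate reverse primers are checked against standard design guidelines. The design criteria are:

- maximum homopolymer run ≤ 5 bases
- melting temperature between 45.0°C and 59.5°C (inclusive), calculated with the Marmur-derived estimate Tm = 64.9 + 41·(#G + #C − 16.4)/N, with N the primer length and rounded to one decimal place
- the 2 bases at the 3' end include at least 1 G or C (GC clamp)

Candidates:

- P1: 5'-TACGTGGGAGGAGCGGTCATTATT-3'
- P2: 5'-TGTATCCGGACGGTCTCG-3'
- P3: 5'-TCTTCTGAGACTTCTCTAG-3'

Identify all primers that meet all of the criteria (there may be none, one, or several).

P2 and P3.

P1 (24 nt, A=5 T=7 G=9 C=3): longest run = 3 ✓; Tm = 64.9 + 41·(12 − 16.4)/24 = 57.4°C ✓; 3' end TT has 0 G/C, need ≥1 ✗ — fails.
P2 (18 nt, A=2 T=5 G=6 C=5): longest run = 2 ✓; Tm = 64.9 + 41·(11 − 16.4)/18 = 52.6°C ✓; 3' end CG has 2 G/C ✓ — passes.
P3 (19 nt, A=3 T=8 G=3 C=5): longest run = 2 ✓; Tm = 64.9 + 41·(8 − 16.4)/19 = 46.8°C ✓; 3' end AG has 1 G/C ✓ — passes.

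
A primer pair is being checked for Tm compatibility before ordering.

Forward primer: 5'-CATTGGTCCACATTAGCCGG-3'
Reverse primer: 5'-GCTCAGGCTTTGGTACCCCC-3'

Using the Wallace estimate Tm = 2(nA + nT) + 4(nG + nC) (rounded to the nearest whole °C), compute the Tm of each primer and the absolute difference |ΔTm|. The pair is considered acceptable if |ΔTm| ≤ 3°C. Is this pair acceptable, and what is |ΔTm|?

Forward: A=4 T=5 G=5 C=6 → Tm = 2·9 + 4·11 = 62°C.
Reverse: A=2 T=5 G=5 C=8 → Tm = 2·7 + 4·13 = 66°C.
|ΔTm| = |62 − 66| = 4°C, > 3°C.

|ΔTm| = 4°C; the pair is not acceptable.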